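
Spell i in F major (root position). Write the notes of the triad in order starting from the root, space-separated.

F Ab C

The root, F, is scale degree 1 — the same note in F major and F minor; only the chord quality changes. Stacking thirds in F minor on F gives F–Ab–C.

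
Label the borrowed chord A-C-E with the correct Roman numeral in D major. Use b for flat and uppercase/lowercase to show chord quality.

v

The root A is the diatonic 5th degree of D major; the borrowing shows in the chord quality. The diatonic chord on degree 5 would be A (V), but A–C–E is the minor chord from D minor. As a borrowed chord it is labeled v.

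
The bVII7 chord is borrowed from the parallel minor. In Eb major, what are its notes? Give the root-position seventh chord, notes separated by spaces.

Scale degree 7 in Eb major is D. bVII7 uses the lowered form, Db, taken from Eb minor. Stacking thirds in Eb minor on Db gives Db–F–Ab–Cb.

Db F Ab Cb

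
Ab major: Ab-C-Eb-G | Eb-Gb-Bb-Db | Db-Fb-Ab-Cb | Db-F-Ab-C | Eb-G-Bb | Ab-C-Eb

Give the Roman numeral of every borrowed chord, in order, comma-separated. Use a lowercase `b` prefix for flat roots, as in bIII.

The diatonic triads in Ab major are Ab, Bbm, Cm, Db, Eb, Fm, Gdim. Of the given chords, Ab–C–Eb–G = Abmaj7, Db–F–Ab–C = Dbmaj7, Eb–G–Bb = Eb and Ab–C–Eb = Ab are diatonic. But Eb–Gb–Bb–Db is foreign: the diatonic V on degree 5 is Eb, whereas Ebm7 comes from Ab minor. It is labeled v7. But Db–Fb–Ab–Cb is foreign: the diatonic IV on degree 4 is Db, whereas Dbm7 comes from Ab minor. It is labeled iv7.

v7, iv7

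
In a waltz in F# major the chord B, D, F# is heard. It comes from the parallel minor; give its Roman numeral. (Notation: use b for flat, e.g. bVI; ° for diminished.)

iv

The root B is the diatonic 4th degree of F# major; the borrowing shows in the chord quality. B–D–F# is a minor chord — the form found in F# minor, not the diatonic IV (B). Borrowed into F# major it is written iv.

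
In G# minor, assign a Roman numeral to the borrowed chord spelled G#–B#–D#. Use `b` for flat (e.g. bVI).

I

The root G# is the diatonic 1st degree of G# minor; the borrowing shows in the chord quality. G#–B#–D# is a major chord — the form found in G# major, not the diatonic i (G#m). Borrowed into G# minor it is written I.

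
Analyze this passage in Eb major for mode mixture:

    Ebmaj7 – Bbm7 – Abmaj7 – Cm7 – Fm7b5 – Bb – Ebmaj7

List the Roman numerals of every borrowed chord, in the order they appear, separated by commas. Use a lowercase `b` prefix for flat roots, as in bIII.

In Eb major the diatonic chords are Eb, Fm, Gm, Ab, Bb, Cm, Ddim. Ebmaj7, Abmaj7, Cm7 and Bb all belong to that set. Bbm7 (Bb–Db–F–Ab) is not: scale degree 5 in Eb major carries Bb (V). In Eb minor the chord on that degree is Bbm7, so here it functions as v7, borrowed from the parallel minor. But Fm7b5 (F–Ab–Cb–Eb) is foreign: the diatonic ii on degree 2 is Fm, whereas Fm7b5 comes from Eb minor. It is labeled iiø7.

v7, iiø7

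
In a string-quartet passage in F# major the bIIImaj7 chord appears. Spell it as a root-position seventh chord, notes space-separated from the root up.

A C# E G#

The root of bIIImaj7 is the lowered 3rd degree: A# becomes A. Building the major-seventh chord from the parallel minor on A: A–C#–E–G#.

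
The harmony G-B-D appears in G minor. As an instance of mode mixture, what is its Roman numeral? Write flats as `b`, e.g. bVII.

I

G is scale degree 1 in G minor. Diatonically G minor has Gm (i) on that degree; G–B–D is instead the major chord native to G major, so it takes the label I.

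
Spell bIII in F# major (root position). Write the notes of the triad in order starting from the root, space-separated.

Scale degree 3 in F# major is A#. bIII uses the lowered form, A, taken from F# minor. In F# minor the chord on A is A–C#–E.

A C# E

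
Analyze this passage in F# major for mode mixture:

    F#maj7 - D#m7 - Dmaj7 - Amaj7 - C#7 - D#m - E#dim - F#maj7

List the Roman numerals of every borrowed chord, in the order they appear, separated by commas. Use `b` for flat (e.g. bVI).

In F# major the diatonic chords are F#, G#m, A#m, B, C#, D#m, E#dim. F#maj7, D#m7, C#7, D#m and E#dim all belong to that set. Dmaj7 (D–F#–A–C#) is not: scale degree 6 in F# major carries D#m (vi). In F# minor the chord on that degree is Dmaj7, so here it functions as bVImaj7, borrowed from the parallel minor. But Amaj7 (A–C#–E–G#) is foreign: the diatonic iii on degree 3 is A#m, whereas Amaj7 comes from F# minor. It is labeled bIIImaj7.

bVImaj7, bIIImaj7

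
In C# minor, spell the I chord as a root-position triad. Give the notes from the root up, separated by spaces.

The root, C#, is scale degree 1 — the same note in C# minor and C# major; only the chord quality changes. Stacking thirds in C# major on C# gives C#–E#–G#.

C# E# G#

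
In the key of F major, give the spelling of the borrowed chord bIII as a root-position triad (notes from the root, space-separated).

Ab C Eb

The root of bIII is the lowered 3rd degree: A becomes Ab. In F minor the chord on Ab is Ab–C–Eb.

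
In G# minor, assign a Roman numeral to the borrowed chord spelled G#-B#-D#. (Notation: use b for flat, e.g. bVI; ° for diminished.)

I

The root G# is the diatonic 1st degree of G# minor; the borrowing shows in the chord quality. Diatonically G# minor has G#m (i) on that degree; G#–B#–D# is instead the major chord native to G# major, so it takes the label I.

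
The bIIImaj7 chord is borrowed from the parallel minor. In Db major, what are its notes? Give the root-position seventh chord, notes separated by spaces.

bIIImaj7 is built on the lowered scale degree 3. In Db major degree 3 is F; lowered it becomes Fb. Building the major-seventh chord from the parallel minor on Fb: Fb–Ab–Cb–Eb.

Fb Ab Cb Eb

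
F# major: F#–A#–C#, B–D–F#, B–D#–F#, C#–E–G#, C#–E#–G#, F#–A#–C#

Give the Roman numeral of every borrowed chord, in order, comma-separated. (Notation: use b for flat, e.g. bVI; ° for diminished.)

iv, v

In F# major the diatonic chords are F#, G#m, A#m, B, C#, D#m, E#dim. F#–A#–C# = F#, B–D#–F# = B and C#–E#–G# = C# are all diatonic. But B–D–F# is foreign: the diatonic IV on degree 4 is B, whereas Bm comes from F# minor. It is labeled iv. But C#–E–G# is foreign: the diatonic V on degree 5 is C#, whereas C#m comes from F# minor. It is labeled v.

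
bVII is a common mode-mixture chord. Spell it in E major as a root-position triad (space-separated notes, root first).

D F# A

bVII is built on the lowered scale degree 7. In E major degree 7 is D#; lowered it becomes D. Stacking thirds in E minor on D gives D–F#–A.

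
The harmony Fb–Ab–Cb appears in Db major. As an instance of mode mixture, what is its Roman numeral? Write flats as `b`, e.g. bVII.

bIII

The root Fb is the lowered 3rd scale degree — diatonically Db major has F there. Diatonically Db major has Fm (iii) on that degree; Fb–Ab–Cb is instead the major chord native to Db minor, so it takes the label bIII.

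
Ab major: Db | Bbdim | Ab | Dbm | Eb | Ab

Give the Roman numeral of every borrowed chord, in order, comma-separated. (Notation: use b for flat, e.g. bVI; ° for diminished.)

In Ab major the diatonic chords are Ab, Bbm, Cm, Db, Eb, Fm, Gdim. Db, Ab and Eb all belong to that set. But Bbdim (Bb–Db–Fb) is foreign: the diatonic ii on degree 2 is Bbm, whereas Bbdim comes from Ab minor. It is labeled ii°. Dbm (Db–Fb–Ab) doesn't fit — on degree 4 Ab major would have Db (IV). Dbm is the degree-4 chord of Ab minor, so it is the borrowed iv.

ii°, iv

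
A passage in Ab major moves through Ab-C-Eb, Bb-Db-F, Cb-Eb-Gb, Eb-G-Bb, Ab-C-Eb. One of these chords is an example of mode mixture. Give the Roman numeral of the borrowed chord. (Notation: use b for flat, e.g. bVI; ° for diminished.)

bIII

The diatonic triads in Ab major are Ab, Bbm, Cm, Db, Eb, Fm, Gdim. Ab–C–Eb = Ab, Bb–Db–F = Bbm and Eb–G–Bb = Eb are all diatonic. But Cb–Eb–Gb is foreign: the diatonic iii on degree 3 is Cm, whereas Cb comes from Ab minor. It is labeled bIII.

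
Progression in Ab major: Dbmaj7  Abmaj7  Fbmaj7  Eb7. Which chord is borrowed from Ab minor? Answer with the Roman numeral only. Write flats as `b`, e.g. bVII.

bVImaj7

The diatonic triads in Ab major are Ab, Bbm, Cm, Db, Eb, Fm, Gdim. Dbmaj7, Abmaj7 and Eb7 all belong to that set. But Fbmaj7 (Fb–Ab–Cb–Eb) is foreign: the diatonic vi on degree 6 is Fm, whereas Fbmaj7 comes from Ab minor. It is labeled bVImaj7.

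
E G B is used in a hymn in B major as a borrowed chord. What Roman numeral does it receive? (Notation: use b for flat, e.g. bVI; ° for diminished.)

The root E is the diatonic 4th degree of B major; the borrowing shows in the chord quality. Diatonically B major has E (IV) on that degree; E–G–B is instead the minor chord native to B minor, so it takes the label iv.

iv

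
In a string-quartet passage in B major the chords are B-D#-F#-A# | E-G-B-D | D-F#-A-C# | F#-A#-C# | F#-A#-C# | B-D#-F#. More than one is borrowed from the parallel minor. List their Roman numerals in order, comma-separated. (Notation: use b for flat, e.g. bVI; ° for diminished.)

The diatonic triads in B major are B, C#m, D#m, E, F#, G#m, A#dim. Of the given chords, B–D#–F#–A# = Bmaj7, F#–A#–C# = F# and B–D#–F# = B are diatonic. E–G–B–D is not: scale degree 4 in B major carries E (IV). In B minor the chord on that degree is Em7, so here it functions as iv7, borrowed from the parallel minor. D–F#–A–C# is not: scale degree 3 in B major carries D#m (iii). In B minor the chord on that degree is Dmaj7, so here it functions as bIIImaj7, borrowed from the parallel minor.

iv7, bIIImaj7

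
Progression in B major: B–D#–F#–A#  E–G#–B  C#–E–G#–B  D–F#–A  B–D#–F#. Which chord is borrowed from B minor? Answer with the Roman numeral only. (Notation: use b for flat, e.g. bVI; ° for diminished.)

In B major the diatonic chords are B, C#m, D#m, E, F#, G#m, A#dim. B–D#–F#–A# = Bmaj7, E–G#–B = E, C#–E–G#–B = C#m7 and B–D#–F# = B are all diatonic. But D–F#–A is foreign: the diatonic iii on degree 3 is D#m, whereas D comes from B minor. It is labeled bIII.

bIII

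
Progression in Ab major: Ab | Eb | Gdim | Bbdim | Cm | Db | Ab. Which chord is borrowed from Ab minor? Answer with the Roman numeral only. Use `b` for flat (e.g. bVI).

Ab major has the diatonic set Ab, Bbm, Cm, Db, Eb, Fm, Gdim. Ab, Eb, Gdim, Cm and Db all belong to that set. Bbdim (Bb–Db–Fb) is not: scale degree 2 in Ab major carries Bbm (ii). In Ab minor the chord on that degree is Bbdim, so here it functions as ii°, borrowed from the parallel minor.

ii°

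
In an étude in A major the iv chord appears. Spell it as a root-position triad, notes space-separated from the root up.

The root, D, is scale degree 4 — the same note in A major and A minor; only the chord quality changes. Building the minor chord from the parallel minor on D: D–F–A.

D F A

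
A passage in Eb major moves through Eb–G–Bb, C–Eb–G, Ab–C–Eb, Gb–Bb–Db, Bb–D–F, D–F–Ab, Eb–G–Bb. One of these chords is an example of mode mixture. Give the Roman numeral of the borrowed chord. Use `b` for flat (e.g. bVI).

In Eb major the diatonic chords are Eb, Fm, Gm, Ab, Bb, Cm, Ddim. Eb–G–Bb = Eb, C–Eb–G = Cm, Ab–C–Eb = Ab, Bb–D–F = Bb and D–F–Ab = Ddim all belong to that set. Gb–Bb–Db is not: scale degree 3 in Eb major carries Gm (iii). In Eb minor the chord on that degree is Gb, so here it functions as bIII, borrowed from the parallel minor.

bIII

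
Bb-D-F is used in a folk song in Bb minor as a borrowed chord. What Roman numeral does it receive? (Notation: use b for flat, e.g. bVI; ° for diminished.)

I

The root Bb is the diatonic 1st degree of Bb minor; the borrowing shows in the chord quality. Bb–D–F is a major chord — the form found in Bb major, not the diatonic i (Bbm). Borrowed into Bb minor it is written I.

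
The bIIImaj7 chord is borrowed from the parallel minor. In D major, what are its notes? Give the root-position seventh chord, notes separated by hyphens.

F-A-C-E

bIIImaj7 is built on the lowered scale degree 3. In D major degree 3 is F#; lowered it becomes F. Stacking thirds in D minor on F gives F–A–C–E.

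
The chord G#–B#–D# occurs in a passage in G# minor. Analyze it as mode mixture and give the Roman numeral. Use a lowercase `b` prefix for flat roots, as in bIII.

G# is scale degree 1 in G# minor. The diatonic chord on degree 1 would be G#m (i), but G#–B#–D# is the major chord from G# major. As a borrowed chord it is labeled I.

I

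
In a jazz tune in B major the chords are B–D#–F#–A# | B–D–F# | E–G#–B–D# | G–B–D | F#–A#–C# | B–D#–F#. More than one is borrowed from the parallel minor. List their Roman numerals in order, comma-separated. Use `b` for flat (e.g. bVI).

B major has the diatonic set B, C#m, D#m, E, F#, G#m, A#dim. Of the given chords, B–D#–F#–A# = Bmaj7, E–G#–B–D# = Emaj7, F#–A#–C# = F# and B–D#–F# = B are diatonic. B–D–F# doesn't fit — on degree 1 B major would have B (I). Bm is the degree-1 chord of B minor, so it is the borrowed i. But G–B–D is foreign: the diatonic vi on degree 6 is G#m, whereas G comes from B minor. It is labeled bVI.

i, bVI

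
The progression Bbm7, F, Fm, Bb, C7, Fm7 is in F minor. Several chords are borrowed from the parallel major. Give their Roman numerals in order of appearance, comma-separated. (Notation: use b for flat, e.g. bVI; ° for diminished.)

I, IV

The diatonic triads in F minor (with V from harmonic minor) are Fm, Gdim, Ab, Bbm, C, Db, Eb. Bbm7, Fm, C7 and Fm7 are all diatonic. F (F–A–C) is not: scale degree 1 in F minor carries Fm (i). In F major the chord on that degree is F, so here it functions as I, borrowed from the parallel major. Bb (Bb–D–F) doesn't fit — on degree 4 F minor would have Bbm (iv). Bb is the degree-4 chord of F major, so it is the borrowed IV.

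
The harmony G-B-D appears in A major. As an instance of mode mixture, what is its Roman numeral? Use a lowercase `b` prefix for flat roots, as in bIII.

bVII

In A major scale degree 7 is G#; G is its lowered form, from A minor. G–B–D is a major chord — the form found in A minor, not the diatonic vii° (G#dim). Borrowed into A major it is written bVII.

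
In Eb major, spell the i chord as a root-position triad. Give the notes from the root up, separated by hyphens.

Eb-Gb-Bb

The root, Eb, is scale degree 1 — the same note in Eb major and Eb minor; only the chord quality changes. Stacking thirds in Eb minor on Eb gives Eb–Gb–Bb.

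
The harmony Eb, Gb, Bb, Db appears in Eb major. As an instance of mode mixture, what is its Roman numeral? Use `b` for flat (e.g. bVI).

i7

The root Eb is the diatonic 1st degree of Eb major; the borrowing shows in the chord quality. The diatonic chord on degree 1 would be Eb (I), but Eb–Gb–Bb–Db is the minor-seventh chord from Eb minor. As a borrowed chord it is labeled i7.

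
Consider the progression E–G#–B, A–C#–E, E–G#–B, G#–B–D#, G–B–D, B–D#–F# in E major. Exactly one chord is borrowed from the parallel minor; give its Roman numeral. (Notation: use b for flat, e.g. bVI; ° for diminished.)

The diatonic triads in E major are E, F#m, G#m, A, B, C#m, D#dim. E–G#–B = E, A–C#–E = A, G#–B–D# = G#m and B–D#–F# = B are all diatonic. G–B–D is not: scale degree 3 in E major carries G#m (iii). In E minor the chord on that degree is G, so here it functions as bIII, borrowed from the parallel minor.

bIII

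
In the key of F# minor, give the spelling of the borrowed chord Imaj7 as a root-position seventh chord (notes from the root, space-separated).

Imaj7 is built on scale degree 1, which is F# in both F# minor and its parallel. Stacking thirds in F# major on F# gives F#–A#–C#–E#.

F# A# C# E#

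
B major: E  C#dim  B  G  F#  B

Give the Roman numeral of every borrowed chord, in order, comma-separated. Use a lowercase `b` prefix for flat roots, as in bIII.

The diatonic triads in B major are B, C#m, D#m, E, F#, G#m, A#dim. E, B and F# all belong to that set. C#dim (C#–E–G) doesn't fit — on degree 2 B major would have C#m (ii). C#dim is the degree-2 chord of B minor, so it is the borrowed ii°. G (G–B–D) doesn't fit — on degree 6 B major would have G#m (vi). G is the degree-6 chord of B minor, so it is the borrowed bVI.

ii°, bVI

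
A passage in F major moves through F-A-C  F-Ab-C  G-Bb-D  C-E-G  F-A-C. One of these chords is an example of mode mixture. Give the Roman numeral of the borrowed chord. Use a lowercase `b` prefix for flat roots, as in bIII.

F major has the diatonic set F, Gm, Am, Bb, C, Dm, Edim. F–A–C = F, G–Bb–D = Gm and C–E–G = C all belong to that set. F–Ab–C doesn't fit — on degree 1 F major would have F (I). Fm is the degree-1 chord of F minor, so it is the borrowed i.

i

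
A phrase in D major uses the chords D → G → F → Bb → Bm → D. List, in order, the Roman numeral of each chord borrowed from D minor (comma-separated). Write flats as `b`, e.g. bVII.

The diatonic triads in D major are D, Em, F#m, G, A, Bm, C#dim. D, G and Bm all belong to that set. F (F–A–C) doesn't fit — on degree 3 D major would have F#m (iii). F is the degree-3 chord of D minor, so it is the borrowed bIII. Bb (Bb–D–F) doesn't fit — on degree 6 D major would have Bm (vi). Bb is the degree-6 chord of D minor, so it is the borrowed bVI.

bIII, bVI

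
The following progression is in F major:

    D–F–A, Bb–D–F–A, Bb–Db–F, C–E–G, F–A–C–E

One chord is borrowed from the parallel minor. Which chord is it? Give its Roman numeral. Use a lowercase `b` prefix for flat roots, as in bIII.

iv

In F major the diatonic chords are F, Gm, Am, Bb, C, Dm, Edim. Of the given chords, D–F–A = Dm, Bb–D–F–A = Bbmaj7, C–E–G = C and F–A–C–E = Fmaj7 are diatonic. Bb–Db–F doesn't fit — on degree 4 F major would have Bb (IV). Bbm is the degree-4 chord of F minor, so it is the borrowed iv.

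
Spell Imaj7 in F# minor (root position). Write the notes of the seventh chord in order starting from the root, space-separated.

Imaj7 is built on scale degree 1, which is F# in both F# minor and its parallel. Building the major-seventh chord from the parallel major on F#: F#–A#–C#–E#.

F# A# C# E#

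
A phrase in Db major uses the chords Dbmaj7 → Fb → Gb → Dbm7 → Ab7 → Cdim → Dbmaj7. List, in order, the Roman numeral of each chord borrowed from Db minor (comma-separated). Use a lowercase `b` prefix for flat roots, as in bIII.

bIII, i7

The diatonic triads in Db major are Db, Ebm, Fm, Gb, Ab, Bbm, Cdim. Of the given chords, Dbmaj7, Gb, Ab7 and Cdim are diatonic. Fb (Fb–Ab–Cb) is not: scale degree 3 in Db major carries Fm (iii). In Db minor the chord on that degree is Fb, so here it functions as bIII, borrowed from the parallel minor. Dbm7 (Db–Fb–Ab–Cb) is not: scale degree 1 in Db major carries Db (I). In Db minor the chord on that degree is Dbm7, so here it functions as i7, borrowed from the parallel minor.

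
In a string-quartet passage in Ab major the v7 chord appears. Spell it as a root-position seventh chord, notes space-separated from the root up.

v7 is built on scale degree 5, which is Eb in both Ab major and its parallel. Building the minor-seventh chord from the parallel minor on Eb: Eb–Gb–Bb–Db.

Eb Gb Bb Db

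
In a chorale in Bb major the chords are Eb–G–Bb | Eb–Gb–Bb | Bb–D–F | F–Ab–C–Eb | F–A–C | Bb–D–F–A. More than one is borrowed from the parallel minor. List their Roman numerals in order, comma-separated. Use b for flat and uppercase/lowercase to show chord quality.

The diatonic triads in Bb major are Bb, Cm, Dm, Eb, F, Gm, Adim. Eb–G–Bb = Eb, Bb–D–F = Bb, F–A–C = F and Bb–D–F–A = Bbmaj7 all belong to that set. Eb–Gb–Bb is not: scale degree 4 in Bb major carries Eb (IV). In Bb minor the chord on that degree is Ebm, so here it functions as iv, borrowed from the parallel minor. But F–Ab–C–Eb is foreign: the diatonic V on degree 5 is F, whereas Fm7 comes from Bb minor. It is labeled v7.

iv, v7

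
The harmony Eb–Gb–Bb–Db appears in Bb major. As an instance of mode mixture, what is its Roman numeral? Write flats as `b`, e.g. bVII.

iv7

The root Eb is the diatonic 4th degree of Bb major; the borrowing shows in the chord quality. The diatonic chord on degree 4 would be Eb (IV), but Eb–Gb–Bb–Db is the minor-seventh chord from Bb minor. As a borrowed chord it is labeled iv7.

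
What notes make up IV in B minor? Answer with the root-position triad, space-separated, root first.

E G# B

IV is built on scale degree 4, which is E in both B minor and its parallel. In B major the chord on E is E–G#–B.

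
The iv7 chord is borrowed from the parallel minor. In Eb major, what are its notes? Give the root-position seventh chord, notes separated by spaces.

The root, Ab, is scale degree 4 — the same note in Eb major and Eb minor; only the chord quality changes. In Eb minor the chord on Ab is Ab–Cb–Eb–Gb.

Ab Cb Eb Gb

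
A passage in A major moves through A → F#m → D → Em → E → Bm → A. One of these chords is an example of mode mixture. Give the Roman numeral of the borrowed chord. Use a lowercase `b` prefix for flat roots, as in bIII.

v

The diatonic triads in A major are A, Bm, C#m, D, E, F#m, G#dim. Of the given chords, A, F#m, D, E and Bm are diatonic. But Em (E–G–B) is foreign: the diatonic V on degree 5 is E, whereas Em comes from A minor. It is labeled v.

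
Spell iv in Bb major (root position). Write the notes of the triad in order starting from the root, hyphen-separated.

The root, Eb, is scale degree 4 — the same note in Bb major and Bb minor; only the chord quality changes. In Bb minor the chord on Eb is Eb–Gb–Bb.

Eb-Gb-Bb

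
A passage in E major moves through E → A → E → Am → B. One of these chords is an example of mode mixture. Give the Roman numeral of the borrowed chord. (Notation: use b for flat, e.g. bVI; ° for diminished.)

iv

In E major the diatonic chords are E, F#m, G#m, A, B, C#m, D#dim. E, A and B all belong to that set. Am (A–C–E) doesn't fit — on degree 4 E major would have A (IV). Am is the degree-4 chord of E minor, so it is the borrowed iv.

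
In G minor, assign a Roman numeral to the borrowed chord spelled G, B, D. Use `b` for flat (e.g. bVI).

I

The root G is the diatonic 1st degree of G minor; the borrowing shows in the chord quality. The diatonic chord on degree 1 would be Gm (i), but G–B–D is the major chord from G major. As a borrowed chord it is labeled I.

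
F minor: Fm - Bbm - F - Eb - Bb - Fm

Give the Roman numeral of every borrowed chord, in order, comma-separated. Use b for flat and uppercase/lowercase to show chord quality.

The diatonic triads in F minor (with V from harmonic minor) are Fm, Gdim, Ab, Bbm, C, Db, Eb. Fm, Bbm and Eb all belong to that set. But F (F–A–C) is foreign: the diatonic i on degree 1 is Fm, whereas F comes from F major. It is labeled I. But Bb (Bb–D–F) is foreign: the diatonic iv on degree 4 is Bbm, whereas Bb comes from F major. It is labeled IV.

I, IV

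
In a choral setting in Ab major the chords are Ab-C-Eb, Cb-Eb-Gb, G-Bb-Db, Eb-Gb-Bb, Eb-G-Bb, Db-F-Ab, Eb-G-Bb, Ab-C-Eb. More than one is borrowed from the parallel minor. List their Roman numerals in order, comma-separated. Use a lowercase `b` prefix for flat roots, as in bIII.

Ab major has the diatonic set Ab, Bbm, Cm, Db, Eb, Fm, Gdim. Of the given chords, Ab–C–Eb = Ab, G–Bb–Db = Gdim, Eb–G–Bb = Eb and Db–F–Ab = Db are diatonic. Cb–Eb–Gb doesn't fit — on degree 3 Ab major would have Cm (iii). Cb is the degree-3 chord of Ab minor, so it is the borrowed bIII. But Eb–Gb–Bb is foreign: the diatonic V on degree 5 is Eb, whereas Ebm comes from Ab minor. It is labeled v.

bIII, v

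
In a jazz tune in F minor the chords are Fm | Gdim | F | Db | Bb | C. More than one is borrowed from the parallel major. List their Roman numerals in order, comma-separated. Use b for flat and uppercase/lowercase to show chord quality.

F minor has the diatonic set Fm, Gdim, Ab, Bbm, C, Db, Eb (with V from harmonic minor). Fm, Gdim, Db and C all belong to that set. F (F–A–C) doesn't fit — on degree 1 F minor would have Fm (i). F is the degree-1 chord of F major, so it is the borrowed I. Bb (Bb–D–F) is not: scale degree 4 in F minor carries Bbm (iv). In F major the chord on that degree is Bb, so here it functions as IV, borrowed from the parallel major.

I, IV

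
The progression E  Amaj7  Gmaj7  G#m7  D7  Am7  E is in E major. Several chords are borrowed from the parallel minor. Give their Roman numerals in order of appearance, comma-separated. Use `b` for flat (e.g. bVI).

bIIImaj7, bVII7, iv7

In E major the diatonic chords are E, F#m, G#m, A, B, C#m, D#dim. E, Amaj7 and G#m7 all belong to that set. But Gmaj7 (G–B–D–F#) is foreign: the diatonic iii on degree 3 is G#m, whereas Gmaj7 comes from E minor. It is labeled bIIImaj7. D7 (D–F#–A–C) doesn't fit — on degree 7 E major would have D#dim (vii°). D7 is the degree-7 chord of E minor, so it is the borrowed bVII7. Am7 (A–C–E–G) is not: scale degree 4 in E major carries A (IV). In E minor the chord on that degree is Am7, so here it functions as iv7, borrowed from the parallel minor.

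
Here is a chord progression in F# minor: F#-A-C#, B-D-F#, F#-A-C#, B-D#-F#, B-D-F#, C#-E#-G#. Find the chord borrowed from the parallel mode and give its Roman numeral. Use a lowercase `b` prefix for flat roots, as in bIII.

IV

The diatonic triads in F# minor (with V from harmonic minor) are F#m, G#dim, A, Bm, C#, D, E. F#–A–C# = F#m, B–D–F# = Bm and C#–E#–G# = C# all belong to that set. B–D#–F# doesn't fit — on degree 4 F# minor would have Bm (iv). B is the degree-4 chord of F# major, so it is the borrowed IV.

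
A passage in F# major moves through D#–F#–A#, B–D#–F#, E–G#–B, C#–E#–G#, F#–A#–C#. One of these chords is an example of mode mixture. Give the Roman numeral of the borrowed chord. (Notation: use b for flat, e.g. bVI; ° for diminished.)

In F# major the diatonic chords are F#, G#m, A#m, B, C#, D#m, E#dim. D#–F#–A# = D#m, B–D#–F# = B, C#–E#–G# = C# and F#–A#–C# = F# all belong to that set. But E–G#–B is foreign: the diatonic vii° on degree 7 is E#dim, whereas E comes from F# minor. It is labeled bVII.

bVII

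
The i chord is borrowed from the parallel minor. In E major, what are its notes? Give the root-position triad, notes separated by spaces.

E G B

i is built on scale degree 1, which is E in both E major and its parallel. Building the minor chord from the parallel minor on E: E–G–B.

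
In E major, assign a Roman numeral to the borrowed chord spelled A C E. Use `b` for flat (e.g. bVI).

iv

A is scale degree 4 in E major. Diatonically E major has A (IV) on that degree; A–C–E is instead the minor chord native to E minor, so it takes the label iv.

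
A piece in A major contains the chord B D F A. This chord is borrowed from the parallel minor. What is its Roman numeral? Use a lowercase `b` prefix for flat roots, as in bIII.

iiø7

The root B is the diatonic 2nd degree of A major; the borrowing shows in the chord quality. B–D–F–A is a half-diminished-seventh chord — the form found in A minor, not the diatonic ii (Bm). Borrowed into A major it is written iiø7.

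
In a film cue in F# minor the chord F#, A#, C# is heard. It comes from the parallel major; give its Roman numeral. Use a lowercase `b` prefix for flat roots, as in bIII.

F# is scale degree 1 in F# minor. F#–A#–C# is a major chord — the form found in F# major, not the diatonic i (F#m). Borrowed into F# minor it is written I.

I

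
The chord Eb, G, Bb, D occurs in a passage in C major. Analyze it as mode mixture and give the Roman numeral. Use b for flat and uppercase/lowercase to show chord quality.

bIIImaj7

The root Eb is the lowered 3rd scale degree — diatonically C major has E there. The diatonic chord on degree 3 would be Em (iii), but Eb–G–Bb–D is the major-seventh chord from C minor. As a borrowed chord it is labeled bIIImaj7.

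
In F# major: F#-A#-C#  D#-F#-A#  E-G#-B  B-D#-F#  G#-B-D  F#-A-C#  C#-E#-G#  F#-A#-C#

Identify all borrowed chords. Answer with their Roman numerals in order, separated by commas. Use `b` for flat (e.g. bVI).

F# major has the diatonic set F#, G#m, A#m, B, C#, D#m, E#dim. F#–A#–C# = F#, D#–F#–A# = D#m, B–D#–F# = B and C#–E#–G# = C# all belong to that set. But E–G#–B is foreign: the diatonic vii° on degree 7 is E#dim, whereas E comes from F# minor. It is labeled bVII. G#–B–D is not: scale degree 2 in F# major carries G#m (ii). In F# minor the chord on that degree is G#dim, so here it functions as ii°, borrowed from the parallel minor. But F#–A–C# is foreign: the diatonic I on degree 1 is F#, whereas F#m comes from F# minor. It is labeled i.

bVII, ii°, i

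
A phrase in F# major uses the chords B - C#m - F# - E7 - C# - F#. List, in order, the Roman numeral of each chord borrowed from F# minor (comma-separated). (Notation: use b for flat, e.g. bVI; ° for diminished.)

v, bVII7

In F# major the diatonic chords are F#, G#m, A#m, B, C#, D#m, E#dim. B, F# and C# all belong to that set. C#m (C#–E–G#) doesn't fit — on degree 5 F# major would have C# (V). C#m is the degree-5 chord of F# minor, so it is the borrowed v. E7 (E–G#–B–D) doesn't fit — on degree 7 F# major would have E#dim (vii°). E7 is the degree-7 chord of F# minor, so it is the borrowed bVII7.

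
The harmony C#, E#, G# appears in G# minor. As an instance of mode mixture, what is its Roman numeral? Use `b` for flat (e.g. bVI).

The root C# is the diatonic 4th degree of G# minor; the borrowing shows in the chord quality. C#–E#–G# is a major chord — the form found in G# major, not the diatonic iv (C#m). Borrowed into G# minor it is written IV.

IV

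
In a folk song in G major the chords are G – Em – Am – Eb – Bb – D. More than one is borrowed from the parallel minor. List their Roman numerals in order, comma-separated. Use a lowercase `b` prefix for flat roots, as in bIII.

bVI, bIII

The diatonic triads in G major are G, Am, Bm, C, D, Em, F#dim. Of the given chords, G, Em, Am and D are diatonic. Eb (Eb–G–Bb) doesn't fit — on degree 6 G major would have Em (vi). Eb is the degree-6 chord of G minor, so it is the borrowed bVI. Bb (Bb–D–F) doesn't fit — on degree 3 G major would have Bm (iii). Bb is the degree-3 chord of G minor, so it is the borrowed bIII.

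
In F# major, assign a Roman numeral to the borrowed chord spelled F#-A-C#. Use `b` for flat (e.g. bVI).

The root F# is the diatonic 1st degree of F# major; the borrowing shows in the chord quality. The diatonic chord on degree 1 would be F# (I), but F#–A–C# is the minor chord from F# minor. As a borrowed chord it is labeled i.

i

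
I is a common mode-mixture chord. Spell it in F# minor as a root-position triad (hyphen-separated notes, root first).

The root, F#, is scale degree 1 — the same note in F# minor and F# major; only the chord quality changes. In F# major the chord on F# is F#–A#–C#.

F#-A#-C#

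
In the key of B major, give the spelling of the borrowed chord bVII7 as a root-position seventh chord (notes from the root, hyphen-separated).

The root of bVII7 is the lowered 7th degree: A# becomes A. In B minor the chord on A is A–C#–E–G.

A-C#-E-G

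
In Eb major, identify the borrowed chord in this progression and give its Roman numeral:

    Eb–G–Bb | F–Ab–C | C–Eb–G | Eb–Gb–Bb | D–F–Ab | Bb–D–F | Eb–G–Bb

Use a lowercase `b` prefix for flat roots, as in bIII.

In Eb major the diatonic chords are Eb, Fm, Gm, Ab, Bb, Cm, Ddim. Of the given chords, Eb–G–Bb = Eb, F–Ab–C = Fm, C–Eb–G = Cm, D–F–Ab = Ddim and Bb–D–F = Bb are diatonic. Eb–Gb–Bb doesn't fit — on degree 1 Eb major would have Eb (I). Ebm is the degree-1 chord of Eb minor, so it is the borrowed i.

i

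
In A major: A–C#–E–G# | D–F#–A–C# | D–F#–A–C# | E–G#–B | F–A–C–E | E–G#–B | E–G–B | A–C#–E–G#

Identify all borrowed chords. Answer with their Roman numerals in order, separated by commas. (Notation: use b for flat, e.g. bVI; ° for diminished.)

A major has the diatonic set A, Bm, C#m, D, E, F#m, G#dim. A–C#–E–G# = Amaj7, D–F#–A–C# = Dmaj7 and E–G#–B = E all belong to that set. But F–A–C–E is foreign: the diatonic vi on degree 6 is F#m, whereas Fmaj7 comes from A minor. It is labeled bVImaj7. E–G–B doesn't fit — on degree 5 A major would have E (V). Em is the degree-5 chord of A minor, so it is the borrowed v.

bVImaj7, v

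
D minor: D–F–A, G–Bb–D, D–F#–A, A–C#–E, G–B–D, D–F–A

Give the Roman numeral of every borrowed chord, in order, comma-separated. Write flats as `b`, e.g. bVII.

In D minor (with V from harmonic minor) the diatonic chords are Dm, Edim, F, Gm, A, Bb, C. Of the given chords, D–F–A = Dm, G–Bb–D = Gm and A–C#–E = A are diatonic. D–F#–A is not: scale degree 1 in D minor carries Dm (i). In D major the chord on that degree is D, so here it functions as I, borrowed from the parallel major. G–B–D is not: scale degree 4 in D minor carries Gm (iv). In D major the chord on that degree is G, so here it functions as IV, borrowed from the parallel major.

I, IV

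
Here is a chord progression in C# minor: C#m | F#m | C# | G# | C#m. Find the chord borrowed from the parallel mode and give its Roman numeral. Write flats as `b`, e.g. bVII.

I

In C# minor (with V from harmonic minor) the diatonic chords are C#m, D#dim, E, F#m, G#, A, B. C#m, F#m and G# are all diatonic. C# (C#–E#–G#) is not: scale degree 1 in C# minor carries C#m (i). In C# major the chord on that degree is C#, so here it functions as I, borrowed from the parallel major.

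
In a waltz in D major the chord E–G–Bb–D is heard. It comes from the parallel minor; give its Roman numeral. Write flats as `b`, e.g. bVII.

iiø7

The root E is the diatonic 2nd degree of D major; the borrowing shows in the chord quality. The diatonic chord on degree 2 would be Em (ii), but E–G–Bb–D is the half-diminished-seventh chord from D minor. As a borrowed chord it is labeled iiø7.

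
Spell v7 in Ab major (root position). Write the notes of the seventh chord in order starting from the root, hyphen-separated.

Eb-Gb-Bb-Db

v7 is built on scale degree 5, which is Eb in both Ab major and its parallel. In Ab minor the chord on Eb is Eb–Gb–Bb–Db.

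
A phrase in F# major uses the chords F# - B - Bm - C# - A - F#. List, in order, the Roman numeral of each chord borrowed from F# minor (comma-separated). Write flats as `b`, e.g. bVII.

iv, bIII

F# major has the diatonic set F#, G#m, A#m, B, C#, D#m, E#dim. F#, B and C# are all diatonic. But Bm (B–D–F#) is foreign: the diatonic IV on degree 4 is B, whereas Bm comes from F# minor. It is labeled iv. A (A–C#–E) is not: scale degree 3 in F# major carries A#m (iii). In F# minor the chord on that degree is A, so here it functions as bIII, borrowed from the parallel minor.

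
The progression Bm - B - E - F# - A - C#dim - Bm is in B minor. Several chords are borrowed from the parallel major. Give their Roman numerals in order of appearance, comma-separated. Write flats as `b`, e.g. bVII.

In B minor (with V from harmonic minor) the diatonic chords are Bm, C#dim, D, Em, F#, G, A. Of the given chords, Bm, F#, A and C#dim are diatonic. But B (B–D#–F#) is foreign: the diatonic i on degree 1 is Bm, whereas B comes from B major. It is labeled I. E (E–G#–B) is not: scale degree 4 in B minor carries Em (iv). In B major the chord on that degree is E, so here it functions as IV, borrowed from the parallel major.

I, IV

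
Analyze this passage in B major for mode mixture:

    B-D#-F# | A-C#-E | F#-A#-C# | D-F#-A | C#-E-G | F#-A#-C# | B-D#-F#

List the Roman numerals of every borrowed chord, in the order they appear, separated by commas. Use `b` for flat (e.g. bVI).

In B major the diatonic chords are B, C#m, D#m, E, F#, G#m, A#dim. Of the given chords, B–D#–F# = B and F#–A#–C# = F# are diatonic. A–C#–E doesn't fit — on degree 7 B major would have A#dim (vii°). A is the degree-7 chord of B minor, so it is the borrowed bVII. But D–F#–A is foreign: the diatonic iii on degree 3 is D#m, whereas D comes from B minor. It is labeled bIII. C#–E–G doesn't fit — on degree 2 B major would have C#m (ii). C#dim is the degree-2 chord of B minor, so it is the borrowed ii°.

bVII, bIII, ii°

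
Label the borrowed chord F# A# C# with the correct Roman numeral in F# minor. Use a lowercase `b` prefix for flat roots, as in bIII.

I

The root F# is the diatonic 1st degree of F# minor; the borrowing shows in the chord quality. Diatonically F# minor has F#m (i) on that degree; F#–A#–C# is instead the major chord native to F# major, so it takes the label I.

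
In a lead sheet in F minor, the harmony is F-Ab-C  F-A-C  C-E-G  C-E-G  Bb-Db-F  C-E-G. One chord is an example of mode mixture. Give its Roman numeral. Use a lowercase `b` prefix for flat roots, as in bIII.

I

The diatonic triads in F minor (with V from harmonic minor) are Fm, Gdim, Ab, Bbm, C, Db, Eb. Of the given chords, F–Ab–C = Fm, C–E–G = C and Bb–Db–F = Bbm are diatonic. F–A–C doesn't fit — on degree 1 F minor would have Fm (i). F is the degree-1 chord of F major, so it is the borrowed I.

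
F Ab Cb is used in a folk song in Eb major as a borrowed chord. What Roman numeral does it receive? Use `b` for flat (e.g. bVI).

F is scale degree 2 in Eb major. F–Ab–Cb is a diminished chord — the form found in Eb minor, not the diatonic ii (Fm). Borrowed into Eb major it is written ii°.

ii°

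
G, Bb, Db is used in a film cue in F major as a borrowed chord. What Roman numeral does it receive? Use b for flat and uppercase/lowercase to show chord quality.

G is scale degree 2 in F major. G–Bb–Db is a diminished chord — the form found in F minor, not the diatonic ii (Gm). Borrowed into F major it is written ii°.

ii°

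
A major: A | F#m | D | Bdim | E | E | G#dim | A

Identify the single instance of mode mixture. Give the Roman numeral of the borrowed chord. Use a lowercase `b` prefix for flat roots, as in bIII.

The diatonic triads in A major are A, Bm, C#m, D, E, F#m, G#dim. A, F#m, D, E and G#dim are all diatonic. Bdim (B–D–F) doesn't fit — on degree 2 A major would have Bm (ii). Bdim is the degree-2 chord of A minor, so it is the borrowed ii°.

ii°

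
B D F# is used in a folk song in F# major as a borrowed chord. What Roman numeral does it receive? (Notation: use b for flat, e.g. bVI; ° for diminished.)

iv

The root B is the diatonic 4th degree of F# major; the borrowing shows in the chord quality. The diatonic chord on degree 4 would be B (IV), but B–D–F# is the minor chord from F# minor. As a borrowed chord it is labeled iv.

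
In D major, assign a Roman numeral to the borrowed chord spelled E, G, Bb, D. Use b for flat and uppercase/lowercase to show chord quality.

The root E is the diatonic 2nd degree of D major; the borrowing shows in the chord quality. E–G–Bb–D is a half-diminished-seventh chord — the form found in D minor, not the diatonic ii (Em). Borrowed into D major it is written iiø7.

iiø7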